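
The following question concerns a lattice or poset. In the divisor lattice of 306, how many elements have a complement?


An element a is complemented if some b has a meet b = bottom, a join b = top.
a is complemented iff gcd(a, n/a)=1, i.e. a is a unitary divisor of 306.
Complemented elements: 1, 2, 9, 17, 18, 34, ... (2 more)
Count: 8


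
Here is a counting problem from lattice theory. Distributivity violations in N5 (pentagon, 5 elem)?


Distributive law: a ^ (b v c) = (a ^ b) v (a ^ c).
Check all 5^3 = 125 ordered triples (a,b,c).
  e.g. a=b, b=a, c=c: lhs=b != rhs=a
  e.g. a=b, b=c, c=a: lhs=b != rhs=a
Total violating triples: 2


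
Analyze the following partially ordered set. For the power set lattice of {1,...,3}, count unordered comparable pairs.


A comparable pair {a,b} has a < b or b < a in the order.
Count unordered pairs where one element is strictly below the other.
Examples: {{},{1}}, {{},{2}}, {{},{3}}, {{},{1,2}}, ...
Total comparable pairs: 19


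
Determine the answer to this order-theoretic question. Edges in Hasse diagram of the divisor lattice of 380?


A cover relation a -< b holds when a < b with no c strictly between.
Cover relations:
  1 -< 2
  1 -< 5
  1 -< 19
  2 -< 4
  2 -< 10
  2 -< 38
  4 -< 20
  4 -< 76
  ...12 more
Total: 20


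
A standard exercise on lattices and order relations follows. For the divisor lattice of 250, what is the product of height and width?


Height = length of longest chain minus 1; width = size of largest antichain.
A maximum chain: 1 | 5 | 25 | 125 | 250  (height 4).
A maximum antichain: {2, 5}  (width 2).
Product = 4 * 2 = 8


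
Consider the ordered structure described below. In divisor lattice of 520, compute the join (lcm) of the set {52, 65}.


In a divisor lattice, join = lcm (least common multiple).
Compute lcm iteratively: start with first element, then lcm(current, next).
Elements: [52, 65]
lcm(52,65) = 260
Final lcm = 260


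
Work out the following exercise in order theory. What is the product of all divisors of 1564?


Divisors of 1564: [1, 2, 4, 17, 23, 34, 46, 68, 92, 391, 782, 1564]
Product = n^(d(n)/2) = 1564^(12/2)
Product = 14635935683435892736


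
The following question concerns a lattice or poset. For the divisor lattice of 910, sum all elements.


sigma(n) = sum of divisors.
Divisors of 910: [1, 2, 5, 7, 10, 13, 14, 26, 35, 65, 70, 91, 130, 182, 455, 910]
Sum = 2016


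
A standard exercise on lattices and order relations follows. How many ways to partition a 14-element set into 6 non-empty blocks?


S(n,k) = k*S(n-1,k) + S(n-1,k-1).
S(13,6) = 9321312, S(13,5) = 7508501
S(14,6) = 6*9321312 + 7508501 = 55927872 + 7508501
S(14,6) = 63436373


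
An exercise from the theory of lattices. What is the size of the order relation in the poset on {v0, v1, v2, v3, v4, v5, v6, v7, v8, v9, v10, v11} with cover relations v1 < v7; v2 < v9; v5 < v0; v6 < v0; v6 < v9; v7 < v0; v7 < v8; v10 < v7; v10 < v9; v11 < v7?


The order relation is {(a,b) : a <= b}, reflexive so it includes (a,a).
Examples: (v0,v0), (v1,v0), (v1,v1), (v1,v7), (v1,v8), ...
Total ordered pairs: 28


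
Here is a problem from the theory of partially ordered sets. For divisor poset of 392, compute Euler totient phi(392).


phi(n) = n * prod_{p|n} (1 - 1/p).
Prime divisors of 392: [2, 7]
phi(392) = 392 * (1 - 1/2) * (1 - 1/7)
phi(392) = 168


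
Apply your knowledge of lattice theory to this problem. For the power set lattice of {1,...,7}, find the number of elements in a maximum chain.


A chain is a totally ordered subset; we count the number of elements in a maximum chain.
Compute, for each element x, the size of the longest chain ending at x:
  {}: 1
  {1}: 2
  {2}: 2
  {3}: 2
  {4}: 2
  {5}: 2
  ...
A maximum chain: {} < {1} < {1,2} < {1,2,3} < {1,2,3,4} < {1,2,3,4,5} < {1,2,3,4,5,6} < {1,2,3,4,5,6,7}
Number of elements in the longest chain: 8


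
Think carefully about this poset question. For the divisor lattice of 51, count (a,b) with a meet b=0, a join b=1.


Complement pair (a,b): a meet b = bottom, a join b = top.
Here: gcd(a,b)=1 and lcm(a,b)=51, i.e. a*b=51 with a,b coprime.
Pairs found: (1,51), (3,17), (17,3), (51,1)
Total ordered pairs: 4


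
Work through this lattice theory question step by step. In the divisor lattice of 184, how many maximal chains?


A maximal chain goes from the minimum element to a maximal element via cover relations.
Counting all min-to-max paths in the cover graph.
Total maximal chains: 4


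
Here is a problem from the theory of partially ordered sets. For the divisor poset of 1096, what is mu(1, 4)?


In a divisor lattice, mu(a,b) = mu(b/a) where mu is the classical Mobius function.
b/a = 4/1 = 4
Prime factorization of 4: primes [2]
4 is not squarefree, so mu(4) = 0


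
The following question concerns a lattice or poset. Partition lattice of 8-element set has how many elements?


B(n) = number of set partitions of an n-element set.
B(n) satisfies the recurrence: B(n+1) = sum_k C(n,k)*B(k).
B(8) = 4140


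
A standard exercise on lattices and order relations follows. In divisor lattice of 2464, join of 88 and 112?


In a divisor lattice, join = lcm (least common multiple).
gcd(88,112) = 8
lcm(88,112) = 88*112/gcd = 9856/8 = 1232


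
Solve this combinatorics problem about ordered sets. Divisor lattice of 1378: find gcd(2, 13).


In a divisor lattice, meet = gcd (greatest common divisor).
By Euclidean algorithm or factoring: gcd(2,13) = 1


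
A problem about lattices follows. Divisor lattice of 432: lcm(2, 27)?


Join=lcm.
gcd(2,27)=1
lcm=54


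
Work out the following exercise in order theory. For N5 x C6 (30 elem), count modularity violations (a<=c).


Modular law: if a <= c then a v (b ^ c) = (a v b) ^ c.
Check all triples (a,b,c) with a <= c among 30 elements.
  e.g. a=(a,0), b=(c,0), c=(b,0): lhs=(a,0) != rhs=(b,0)
  e.g. a=(a,0), b=(c,1), c=(b,0): lhs=(a,0) != rhs=(b,0)
Total violating triples: 126


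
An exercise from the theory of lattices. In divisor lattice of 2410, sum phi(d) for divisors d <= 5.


Divisors of 2410 up to 5: [1, 2, 5]
phi values: [1, 1, 4]
Sum = 6


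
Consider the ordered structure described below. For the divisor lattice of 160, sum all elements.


sigma(n) = sum of divisors.
Divisors of 160: [1, 2, 4, 5, 8, 10, 16, 20, 32, 40, 80, 160]
Sum = 378


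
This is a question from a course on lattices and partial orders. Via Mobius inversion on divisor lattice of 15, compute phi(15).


phi(n) = n * prod_{p|n} (1 - 1/p).
Prime divisors of 15: [3, 5]
phi(15) = 15 * (1 - 1/3) * (1 - 1/5)
phi(15) = 8


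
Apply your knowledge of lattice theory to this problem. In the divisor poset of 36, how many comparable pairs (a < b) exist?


A comparable pair {a,b} has a < b or b < a in the order.
Count unordered pairs where one element is strictly below the other.
Examples: {1,2}, {1,3}, {1,4}, {1,6}, ...
Total comparable pairs: 27


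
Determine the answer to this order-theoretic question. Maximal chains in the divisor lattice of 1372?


A maximal chain goes from the minimum element to a maximal element via cover relations.
Counting all min-to-max paths in the cover graph.
Total maximal chains: 10


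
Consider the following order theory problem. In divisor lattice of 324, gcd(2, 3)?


Meet=gcd.
gcd(2,3)=1


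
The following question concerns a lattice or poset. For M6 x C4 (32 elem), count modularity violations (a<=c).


Modular law: if a <= c then a v (b ^ c) = (a v b) ^ c.
Check all triples (a,b,c) with a <= c among 32 elements.
This lattice is modular (diamonds M_m and their chain-products are modular).
Total violating triples: 0


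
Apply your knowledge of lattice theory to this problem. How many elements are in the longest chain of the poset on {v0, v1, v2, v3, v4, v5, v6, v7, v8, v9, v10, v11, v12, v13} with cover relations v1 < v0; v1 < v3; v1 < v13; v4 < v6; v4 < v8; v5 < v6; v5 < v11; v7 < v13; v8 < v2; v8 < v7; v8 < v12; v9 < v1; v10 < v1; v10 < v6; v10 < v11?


A chain is a totally ordered subset; we count the number of elements in a maximum chain.
Compute, for each element x, the size of the longest chain ending at x:
  v4: 1
  v5: 1
  v9: 1
  v10: 1
  v8: 2
  v1: 2
  ...
A maximum chain: v4 < v8 < v7 < v13
Number of elements in the longest chain: 4


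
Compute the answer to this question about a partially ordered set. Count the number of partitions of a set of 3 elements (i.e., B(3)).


B(n) = number of set partitions of an n-element set.
B(n) satisfies the recurrence: B(n+1) = sum_k C(n,k)*B(k).
B(3) = 5


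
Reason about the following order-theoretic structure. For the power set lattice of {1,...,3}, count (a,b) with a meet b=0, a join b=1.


Complement pair (a,b): a meet b = bottom, a join b = top.
Here: A intersect B = {} and A union B = {1,...,3}.
Pairs found: ({},{1,2,3}), ({1},{2,3}), ({2},{1,3}), ({3},{1,2}), ... (4 more)
Total ordered pairs: 8


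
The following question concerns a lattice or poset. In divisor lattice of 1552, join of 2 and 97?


In a divisor lattice, join = lcm (least common multiple).
gcd(2,97) = 1
lcm(2,97) = 2*97/gcd = 194/1 = 194


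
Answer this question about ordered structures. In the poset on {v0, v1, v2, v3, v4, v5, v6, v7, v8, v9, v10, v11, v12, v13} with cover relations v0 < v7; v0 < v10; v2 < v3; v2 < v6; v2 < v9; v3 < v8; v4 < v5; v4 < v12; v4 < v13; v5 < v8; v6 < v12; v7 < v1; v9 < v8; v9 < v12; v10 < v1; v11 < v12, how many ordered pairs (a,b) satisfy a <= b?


The order relation is {(a,b) : a <= b}, reflexive so it includes (a,a).
Examples: (v0,v0), (v0,v1), (v0,v10), (v0,v7), (v1,v1), ...
Total ordered pairs: 34


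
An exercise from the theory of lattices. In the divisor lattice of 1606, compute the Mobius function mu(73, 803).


In a divisor lattice, mu(a,b) = mu(b/a) where mu is the classical Mobius function.
b/a = 803/73 = 11
Prime factorization of 11: primes [11]
11 is squarefree with 1 prime factor(s), so mu(11) = (-1)^1 = -1


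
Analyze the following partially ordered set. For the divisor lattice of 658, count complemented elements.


An element a is complemented if some b has a meet b = bottom, a join b = top.
a is complemented iff gcd(a, n/a)=1, i.e. a is a unitary divisor of 658.
Complemented elements: 1, 2, 7, 14, 47, 94, ... (2 more)
Count: 8


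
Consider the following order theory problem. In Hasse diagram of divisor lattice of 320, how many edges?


A cover relation a -< b holds when a < b with no c strictly between.
Cover relations:
  1 -< 2
  1 -< 5
  2 -< 4
  2 -< 10
  4 -< 8
  4 -< 20
  5 -< 10
  8 -< 16
  ...11 more
Total: 19


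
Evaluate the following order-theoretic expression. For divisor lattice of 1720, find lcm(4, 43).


In a divisor lattice, join = lcm (least common multiple).
Compute lcm iteratively: start with first element, then lcm(current, next).
Elements: [4, 43]
lcm(4,43) = 172
Final lcm = 172


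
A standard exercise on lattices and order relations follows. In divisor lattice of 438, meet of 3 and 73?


In a divisor lattice, meet = gcd (greatest common divisor).
By Euclidean algorithm or factoring: gcd(3,73) = 1


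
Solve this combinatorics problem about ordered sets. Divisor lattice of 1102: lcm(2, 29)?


Join=lcm.
gcd(2,29)=1
lcm=58


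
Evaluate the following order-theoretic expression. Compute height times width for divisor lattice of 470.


Height = length of longest chain minus 1; width = size of largest antichain.
A maximum chain: 1 | 47 | 235 | 470  (height 3).
A maximum antichain: {2, 5, 47}  (width 3).
Product = 3 * 3 = 9


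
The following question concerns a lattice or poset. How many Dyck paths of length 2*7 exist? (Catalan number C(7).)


C(n) = C(2n, n) / (n+1).
C(14, 7) = 3432
C(7) = 3432 / 8 = 429


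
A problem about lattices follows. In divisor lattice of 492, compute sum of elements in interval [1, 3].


Interval [1,3] in divisors of 492: [1, 3]
Sum = 4


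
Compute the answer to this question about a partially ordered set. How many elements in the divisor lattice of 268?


Divisors of 268: [1, 2, 4, 67, 134, 268]
Count: 6


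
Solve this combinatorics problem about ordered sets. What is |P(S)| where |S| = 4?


Power set = 2^n.
2^4 = 16


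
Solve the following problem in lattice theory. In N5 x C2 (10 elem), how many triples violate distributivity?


Distributive law: a ^ (b v c) = (a ^ b) v (a ^ c).
Check all 10^3 = 1000 ordered triples (a,b,c).
  e.g. a=(b,0), b=(a,0), c=(c,0): lhs=(b,0) != rhs=(a,0)
  e.g. a=(b,0), b=(a,0), c=(c,1): lhs=(b,0) != rhs=(a,0)
Total violating triples: 16


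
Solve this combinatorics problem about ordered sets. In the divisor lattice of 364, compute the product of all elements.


Divisors of 364: [1, 2, 4, 7, 13, 14, 26, 28, 52, 91, 182, 364]
Product = n^(d(n)/2) = 364^(12/2)
Product = 2325992456359936


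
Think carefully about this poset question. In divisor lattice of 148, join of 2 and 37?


In a divisor lattice, join = lcm (least common multiple).
gcd(2,37) = 1
lcm(2,37) = 2*37/gcd = 74/1 = 74


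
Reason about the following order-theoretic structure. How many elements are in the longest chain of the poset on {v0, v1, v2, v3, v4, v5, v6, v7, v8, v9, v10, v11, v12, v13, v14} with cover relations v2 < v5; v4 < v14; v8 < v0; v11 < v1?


A chain is a totally ordered subset; we count the number of elements in a maximum chain.
Compute, for each element x, the size of the longest chain ending at x:
  v2: 1
  v3: 1
  v4: 1
  v6: 1
  v7: 1
  v8: 1
  ...
A maximum chain: v8 < v0
Number of elements in the longest chain: 2


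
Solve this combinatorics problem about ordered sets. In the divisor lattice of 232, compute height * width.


Height = length of longest chain minus 1; width = size of largest antichain.
A maximum chain: 1 | 29 | 58 | 116 | 232  (height 4).
A maximum antichain: {2, 29}  (width 2).
Product = 4 * 2 = 8


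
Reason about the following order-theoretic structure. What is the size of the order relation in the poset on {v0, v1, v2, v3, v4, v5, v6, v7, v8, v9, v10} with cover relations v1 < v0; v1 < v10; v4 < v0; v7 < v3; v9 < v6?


The order relation is {(a,b) : a <= b}, reflexive so it includes (a,a).
Examples: (v0,v0), (v1,v0), (v1,v1), (v1,v10), (v10,v10), ...
Total ordered pairs: 16


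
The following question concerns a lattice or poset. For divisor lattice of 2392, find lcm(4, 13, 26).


In a divisor lattice, join = lcm (least common multiple).
Compute lcm iteratively: start with first element, then lcm(current, next).
Elements: [4, 13, 26]
lcm(4,13) = 52
lcm(52,26) = 52
Final lcm = 52


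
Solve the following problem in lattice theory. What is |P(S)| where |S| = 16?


Power set = 2^n.
2^16 = 65536


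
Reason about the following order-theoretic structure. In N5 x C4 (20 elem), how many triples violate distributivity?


Distributive law: a ^ (b v c) = (a ^ b) v (a ^ c).
Check all 20^3 = 8000 ordered triples (a,b,c).
  e.g. a=(b,0), b=(a,0), c=(c,0): lhs=(b,0) != rhs=(a,0)
  e.g. a=(b,0), b=(a,0), c=(c,1): lhs=(b,0) != rhs=(a,0)
Total violating triples: 128


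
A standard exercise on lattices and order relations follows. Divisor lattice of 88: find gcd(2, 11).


In a divisor lattice, meet = gcd (greatest common divisor).
By Euclidean algorithm or factoring: gcd(2,11) = 1


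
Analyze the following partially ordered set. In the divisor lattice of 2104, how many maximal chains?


A maximal chain goes from the minimum element to a maximal element via cover relations.
Counting all min-to-max paths in the cover graph.
Total maximal chains: 4


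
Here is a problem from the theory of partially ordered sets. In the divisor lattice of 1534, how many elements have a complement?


An element a is complemented if some b has a meet b = bottom, a join b = top.
a is complemented iff gcd(a, n/a)=1, i.e. a is a unitary divisor of 1534.
Complemented elements: 1, 2, 13, 26, 59, 118, ... (2 more)
Count: 8


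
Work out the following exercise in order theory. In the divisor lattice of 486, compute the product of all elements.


Divisors of 486: [1, 2, 3, 6, 9, 18, 27, 54, 81, 162, 243, 486]
Product = n^(d(n)/2) = 486^(12/2)
Product = 13177032454057536


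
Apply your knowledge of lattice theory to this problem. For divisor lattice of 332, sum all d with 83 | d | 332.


Interval [83,332] in divisors of 332: [83, 166, 332]
Sum = 581


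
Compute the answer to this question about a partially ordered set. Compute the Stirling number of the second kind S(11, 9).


S(n,k) = k*S(n-1,k) + S(n-1,k-1).
S(10,9) = 45, S(10,8) = 750
S(11,9) = 9*45 + 750 = 405 + 750
S(11,9) = 1155


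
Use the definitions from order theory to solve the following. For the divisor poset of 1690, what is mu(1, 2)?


In a divisor lattice, mu(a,b) = mu(b/a) where mu is the classical Mobius function.
b/a = 2/1 = 2
Prime factorization of 2: primes [2]
2 is squarefree with 1 prime factor(s), so mu(2) = (-1)^1 = -1


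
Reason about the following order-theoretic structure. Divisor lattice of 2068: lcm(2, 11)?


Join=lcm.
gcd(2,11)=1
lcm=22


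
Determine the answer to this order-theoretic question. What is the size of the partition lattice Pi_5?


B(n) = number of set partitions of an n-element set.
B(n) satisfies the recurrence: B(n+1) = sum_k C(n,k)*B(k).
B(5) = 52


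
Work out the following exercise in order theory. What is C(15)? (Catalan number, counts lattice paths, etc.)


C(n) = C(2n, n) / (n+1).
C(30, 15) = 155117520
C(15) = 155117520 / 16 = 9694845


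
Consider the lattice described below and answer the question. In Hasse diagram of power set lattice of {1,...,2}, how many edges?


A cover relation a -< b holds when a < b with no c strictly between.
Cover relations:
  {} -< {1}
  {} -< {2}
  {1} -< {1,2}
  {2} -< {1,2}
Total: 4


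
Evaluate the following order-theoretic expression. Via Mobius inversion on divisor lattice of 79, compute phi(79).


phi(n) = n * prod_{p|n} (1 - 1/p).
Prime divisors of 79: [79]
phi(79) = 79 * (1 - 1/79)
phi(79) = 78


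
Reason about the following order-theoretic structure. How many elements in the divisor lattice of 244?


Divisors of 244: [1, 2, 4, 61, 122, 244]
Count: 6


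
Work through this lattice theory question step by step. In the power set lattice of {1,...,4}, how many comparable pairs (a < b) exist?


A comparable pair {a,b} has a < b or b < a in the order.
Count unordered pairs where one element is strictly below the other.
Examples: {{},{1}}, {{},{2}}, {{},{3}}, {{},{4}}, ...
Total comparable pairs: 65


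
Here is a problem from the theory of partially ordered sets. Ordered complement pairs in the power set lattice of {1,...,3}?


Complement pair (a,b): a meet b = bottom, a join b = top.
Here: A intersect B = {} and A union B = {1,...,3}.
Pairs found: ({},{1,2,3}), ({1},{2,3}), ({2},{1,3}), ({3},{1,2}), ... (4 more)
Total ordered pairs: 8


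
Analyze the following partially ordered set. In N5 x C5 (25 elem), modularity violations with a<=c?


Modular law: if a <= c then a v (b ^ c) = (a v b) ^ c.
Check all triples (a,b,c) with a <= c among 25 elements.
  e.g. a=(a,0), b=(c,0), c=(b,0): lhs=(a,0) != rhs=(b,0)
  e.g. a=(a,0), b=(c,1), c=(b,0): lhs=(a,0) != rhs=(b,0)
Total violating triples: 75


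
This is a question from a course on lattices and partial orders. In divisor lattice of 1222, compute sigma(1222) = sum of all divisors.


sigma(n) = sum of divisors.
Divisors of 1222: [1, 2, 13, 26, 47, 94, 611, 1222]
Sum = 2016


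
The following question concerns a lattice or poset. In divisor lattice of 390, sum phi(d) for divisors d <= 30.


Divisors of 390 up to 30: [1, 2, 3, 5, 6, 10, 13, 15, 26, 30]
phi values: [1, 1, 2, 4, 2, 4, 12, 8, 12, 8]
Sum = 54


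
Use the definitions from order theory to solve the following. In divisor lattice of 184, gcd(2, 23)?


Meet=gcd.
gcd(2,23)=1


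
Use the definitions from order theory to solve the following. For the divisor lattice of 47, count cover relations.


A cover relation a -< b holds when a < b with no c strictly between.
Cover relations:
  1 -< 47
Total: 1


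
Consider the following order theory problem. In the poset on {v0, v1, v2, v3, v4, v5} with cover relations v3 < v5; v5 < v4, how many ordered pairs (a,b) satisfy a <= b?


The order relation is {(a,b) : a <= b}, reflexive so it includes (a,a).
Examples: (v0,v0), (v1,v1), (v2,v2), (v3,v3), (v3,v4), ...
Total ordered pairs: 9


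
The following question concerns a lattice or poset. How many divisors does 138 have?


Divisors of 138: [1, 2, 3, 6, 23, 46, 69, 138]
Count: 8


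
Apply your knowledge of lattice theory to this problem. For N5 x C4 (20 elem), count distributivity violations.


Distributive law: a ^ (b v c) = (a ^ b) v (a ^ c).
Check all 20^3 = 8000 ordered triples (a,b,c).
  e.g. a=(b,0), b=(a,0), c=(c,0): lhs=(b,0) != rhs=(a,0)
  e.g. a=(b,0), b=(a,0), c=(c,1): lhs=(b,0) != rhs=(a,0)
Total violating triples: 128


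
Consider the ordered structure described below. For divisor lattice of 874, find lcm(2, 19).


In a divisor lattice, join = lcm (least common multiple).
Compute lcm iteratively: start with first element, then lcm(current, next).
Elements: [2, 19]
lcm(2,19) = 38
Final lcm = 38


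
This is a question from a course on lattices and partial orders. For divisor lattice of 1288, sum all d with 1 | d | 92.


Interval [1,92] in divisors of 1288: [1, 2, 4, 23, 46, 92]
Sum = 168


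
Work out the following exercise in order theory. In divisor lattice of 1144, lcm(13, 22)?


Join=lcm.
gcd(13,22)=1
lcm=286


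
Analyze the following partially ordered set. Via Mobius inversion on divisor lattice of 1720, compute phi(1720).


phi(n) = n * prod_{p|n} (1 - 1/p).
Prime divisors of 1720: [2, 5, 43]
phi(1720) = 1720 * (1 - 1/2) * (1 - 1/5) * (1 - 1/43)
phi(1720) = 672


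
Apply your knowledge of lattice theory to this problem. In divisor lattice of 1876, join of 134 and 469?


In a divisor lattice, join = lcm (least common multiple).
gcd(134,469) = 67
lcm(134,469) = 134*469/gcd = 62846/67 = 938


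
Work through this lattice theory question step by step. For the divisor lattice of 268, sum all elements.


sigma(n) = sum of divisors.
Divisors of 268: [1, 2, 4, 67, 134, 268]
Sum = 476


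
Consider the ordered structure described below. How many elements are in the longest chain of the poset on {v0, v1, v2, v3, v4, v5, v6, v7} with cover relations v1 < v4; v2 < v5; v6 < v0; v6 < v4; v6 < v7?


A chain is a totally ordered subset; we count the number of elements in a maximum chain.
Compute, for each element x, the size of the longest chain ending at x:
  v1: 1
  v2: 1
  v3: 1
  v6: 1
  v0: 2
  v5: 2
  ...
A maximum chain: v6 < v0
Number of elements in the longest chain: 2


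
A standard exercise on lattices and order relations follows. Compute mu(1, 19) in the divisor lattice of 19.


In a divisor lattice, mu(a,b) = mu(b/a) where mu is the classical Mobius function.
b/a = 19/1 = 19
Prime factorization of 19: primes [19]
19 is squarefree with 1 prime factor(s), so mu(19) = (-1)^1 = -1


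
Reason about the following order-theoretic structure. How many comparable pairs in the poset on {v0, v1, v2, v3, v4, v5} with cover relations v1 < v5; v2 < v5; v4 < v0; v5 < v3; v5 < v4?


A comparable pair {a,b} has a < b or b < a in the order.
Count unordered pairs where one element is strictly below the other.
Examples: {v0,v1}, {v0,v2}, {v0,v4}, {v0,v5}, ...
Total comparable pairs: 12


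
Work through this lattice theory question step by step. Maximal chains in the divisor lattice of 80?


A maximal chain goes from the minimum element to a maximal element via cover relations.
Counting all min-to-max paths in the cover graph.
Total maximal chains: 5


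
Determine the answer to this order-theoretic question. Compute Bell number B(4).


B(n) = number of set partitions of an n-element set.
B(n) satisfies the recurrence: B(n+1) = sum_k C(n,k)*B(k).
B(4) = 15


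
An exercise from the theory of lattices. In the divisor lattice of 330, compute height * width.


Height = length of longest chain minus 1; width = size of largest antichain.
A maximum chain: 1 | 11 | 55 | 165 | 330  (height 4).
A maximum antichain: {6, 10, 15, 22, 33, 55}  (width 6).
Product = 4 * 6 = 24


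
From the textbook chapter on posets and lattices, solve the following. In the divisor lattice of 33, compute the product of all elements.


Divisors of 33: [1, 3, 11, 33]
Product = n^(d(n)/2) = 33^(4/2)
Product = 1089


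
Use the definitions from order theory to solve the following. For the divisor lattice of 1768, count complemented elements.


An element a is complemented if some b has a meet b = bottom, a join b = top.
a is complemented iff gcd(a, n/a)=1, i.e. a is a unitary divisor of 1768.
Complemented elements: 1, 8, 13, 17, 104, 136, ... (2 more)
Count: 8


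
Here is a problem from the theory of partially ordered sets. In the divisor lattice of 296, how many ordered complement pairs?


Complement pair (a,b): a meet b = bottom, a join b = top.
Here: gcd(a,b)=1 and lcm(a,b)=296, i.e. a*b=296 with a,b coprime.
Pairs found: (1,296), (8,37), (37,8), (296,1)
Total ordered pairs: 4


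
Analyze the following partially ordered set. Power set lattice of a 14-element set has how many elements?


Power set = 2^n.
2^14 = 16384


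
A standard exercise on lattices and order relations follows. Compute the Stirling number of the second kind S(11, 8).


S(n,k) = k*S(n-1,k) + S(n-1,k-1).
S(10,8) = 750, S(10,7) = 5880
S(11,8) = 8*750 + 5880 = 6000 + 5880
S(11,8) = 11880


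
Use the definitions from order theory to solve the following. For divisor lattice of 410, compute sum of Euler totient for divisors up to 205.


Divisors of 410 up to 205: [1, 2, 5, 10, 41, 82, 205]
phi values: [1, 1, 4, 4, 40, 40, 160]
Sum = 250


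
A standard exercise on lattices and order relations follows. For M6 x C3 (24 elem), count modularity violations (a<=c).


Modular law: if a <= c then a v (b ^ c) = (a v b) ^ c.
Check all triples (a,b,c) with a <= c among 24 elements.
This lattice is modular (diamonds M_m and their chain-products are modular).
Total violating triples: 0


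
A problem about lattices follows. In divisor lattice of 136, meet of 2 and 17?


In a divisor lattice, meet = gcd (greatest common divisor).
By Euclidean algorithm or factoring: gcd(2,17) = 1


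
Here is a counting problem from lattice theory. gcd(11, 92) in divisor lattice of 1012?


Meet=gcd.
gcd(11,92)=1


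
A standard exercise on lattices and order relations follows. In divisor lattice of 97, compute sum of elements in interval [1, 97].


Interval [1,97] in divisors of 97: [1, 97]
Sum = 98


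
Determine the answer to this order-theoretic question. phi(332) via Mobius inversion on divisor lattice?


phi(n) = n * prod_{p|n} (1 - 1/p).
Prime divisors of 332: [2, 83]
phi(332) = 332 * (1 - 1/2) * (1 - 1/83)
phi(332) = 164


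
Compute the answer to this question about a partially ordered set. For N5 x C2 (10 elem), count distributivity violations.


Distributive law: a ^ (b v c) = (a ^ b) v (a ^ c).
Check all 10^3 = 1000 ordered triples (a,b,c).
  e.g. a=(b,0), b=(a,0), c=(c,0): lhs=(b,0) != rhs=(a,0)
  e.g. a=(b,0), b=(a,0), c=(c,1): lhs=(b,0) != rhs=(a,0)
Total violating triples: 16


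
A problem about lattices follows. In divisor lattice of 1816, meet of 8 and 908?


In a divisor lattice, meet = gcd (greatest common divisor).
By Euclidean algorithm or factoring: gcd(8,908) = 4


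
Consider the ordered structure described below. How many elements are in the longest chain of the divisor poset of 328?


A chain is a totally ordered subset; we count the number of elements in a maximum chain.
Compute, for each element x, the size of the longest chain ending at x:
  1: 1
  2: 2
  41: 2
  4: 3
  8: 4
  82: 3
  ...
A maximum chain: 1 < 2 < 4 < 8 < 328
Number of elements in the longest chain: 5


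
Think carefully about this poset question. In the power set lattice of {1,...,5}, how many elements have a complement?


An element a is complemented if some b has a meet b = bottom, a join b = top.
every subset A has complement S\A, so all elements are complemented.
Complemented elements: {}, {1}, {2}, {3}, {4}, {5}, ... (26 more)
Count: 32


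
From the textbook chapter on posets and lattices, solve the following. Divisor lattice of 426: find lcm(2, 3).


In a divisor lattice, join = lcm (least common multiple).
gcd(2,3) = 1
lcm(2,3) = 2*3/gcd = 6/1 = 6


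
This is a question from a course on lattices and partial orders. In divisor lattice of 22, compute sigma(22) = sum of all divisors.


sigma(n) = sum of divisors.
Divisors of 22: [1, 2, 11, 22]
Sum = 36


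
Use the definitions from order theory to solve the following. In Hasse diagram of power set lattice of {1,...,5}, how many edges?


A cover relation a -< b holds when a < b with no c strictly between.
Cover relations:
  {} -< {1}
  {} -< {2}
  {} -< {3}
  {} -< {4}
  {} -< {5}
  {1} -< {1,2}
  {1} -< {1,3}
  {1} -< {1,4}
  ...72 more
Total: 80


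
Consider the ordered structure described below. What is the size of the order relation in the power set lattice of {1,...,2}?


The order relation is {(a,b) : a <= b}, reflexive so it includes (a,a).
Examples: ({},{}), ({},{1,2}), ({},{1}), ({},{2}), ({1,2},{1,2}), ...
Total ordered pairs: 9


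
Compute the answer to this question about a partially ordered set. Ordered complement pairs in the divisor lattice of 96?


Complement pair (a,b): a meet b = bottom, a join b = top.
Here: gcd(a,b)=1 and lcm(a,b)=96, i.e. a*b=96 with a,b coprime.
Pairs found: (1,96), (3,32), (32,3), (96,1)
Total ordered pairs: 4


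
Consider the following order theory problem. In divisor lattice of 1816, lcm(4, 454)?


Join=lcm.
gcd(4,454)=2
lcm=908


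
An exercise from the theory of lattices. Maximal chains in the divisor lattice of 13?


A maximal chain goes from the minimum element to a maximal element via cover relations.
Counting all min-to-max paths in the cover graph.
Total maximal chains: 1


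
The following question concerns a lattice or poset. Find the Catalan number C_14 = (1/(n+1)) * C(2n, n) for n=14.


C(n) = C(2n, n) / (n+1).
C(28, 14) = 40116600
C(14) = 40116600 / 15 = 2674440


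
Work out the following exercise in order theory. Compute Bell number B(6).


B(n) = number of set partitions of an n-element set.
B(n) satisfies the recurrence: B(n+1) = sum_k C(n,k)*B(k).
B(6) = 203


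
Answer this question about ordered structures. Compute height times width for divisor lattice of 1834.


Height = length of longest chain minus 1; width = size of largest antichain.
A maximum chain: 1 | 131 | 917 | 1834  (height 3).
A maximum antichain: {2, 7, 131}  (width 3).
Product = 3 * 3 = 9


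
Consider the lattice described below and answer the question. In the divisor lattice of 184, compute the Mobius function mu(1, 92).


In a divisor lattice, mu(a,b) = mu(b/a) where mu is the classical Mobius function.
b/a = 92/1 = 92
Prime factorization of 92: primes [2, 23]
92 is not squarefree, so mu(92) = 0


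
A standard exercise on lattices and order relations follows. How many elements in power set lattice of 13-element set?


Power set = 2^n.
2^13 = 8192


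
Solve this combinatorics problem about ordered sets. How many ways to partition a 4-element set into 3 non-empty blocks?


S(n,k) = k*S(n-1,k) + S(n-1,k-1).
S(3,3) = 1, S(3,2) = 3
S(4,3) = 3*1 + 3 = 3 + 3
S(4,3) = 6


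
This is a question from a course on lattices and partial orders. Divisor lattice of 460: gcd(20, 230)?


Meet=gcd.
gcd(20,230)=10


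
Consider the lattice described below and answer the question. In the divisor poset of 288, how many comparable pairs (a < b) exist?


A comparable pair {a,b} has a < b or b < a in the order.
Count unordered pairs where one element is strictly below the other.
Examples: {1,2}, {1,3}, {1,4}, {1,6}, ...
Total comparable pairs: 108


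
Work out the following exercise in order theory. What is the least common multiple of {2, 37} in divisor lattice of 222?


In a divisor lattice, join = lcm (least common multiple).
Compute lcm iteratively: start with first element, then lcm(current, next).
Elements: [2, 37]
lcm(2,37) = 74
Final lcm = 74


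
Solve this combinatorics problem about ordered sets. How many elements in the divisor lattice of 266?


Divisors of 266: [1, 2, 7, 14, 19, 38, 133, 266]
Count: 8


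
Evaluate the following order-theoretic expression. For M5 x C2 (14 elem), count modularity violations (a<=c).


Modular law: if a <= c then a v (b ^ c) = (a v b) ^ c.
Check all triples (a,b,c) with a <= c among 14 elements.
This lattice is modular (diamonds M_m and their chain-products are modular).
Total violating triples: 0


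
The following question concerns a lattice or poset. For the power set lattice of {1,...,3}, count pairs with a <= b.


The order relation is {(a,b) : a <= b}, reflexive so it includes (a,a).
Examples: ({},{}), ({},{1,2}), ({},{1,2,3}), ({},{1,3}), ({},{1}), ...
Total ordered pairs: 27


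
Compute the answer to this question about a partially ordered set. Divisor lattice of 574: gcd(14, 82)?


Meet=gcd.
gcd(14,82)=2


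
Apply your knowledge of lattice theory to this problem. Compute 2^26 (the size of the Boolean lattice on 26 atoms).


Power set = 2^n.
2^26 = 67108864


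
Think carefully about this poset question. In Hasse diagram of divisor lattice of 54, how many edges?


A cover relation a -< b holds when a < b with no c strictly between.
Cover relations:
  1 -< 2
  1 -< 3
  2 -< 6
  3 -< 6
  3 -< 9
  6 -< 18
  9 -< 18
  9 -< 27
  ...2 more
Total: 10


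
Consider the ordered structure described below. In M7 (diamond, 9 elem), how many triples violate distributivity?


Distributive law: a ^ (b v c) = (a ^ b) v (a ^ c).
Check all 9^3 = 729 ordered triples (a,b,c).
  e.g. a=a1, b=a2, c=a3: lhs=a1 != rhs=0
  e.g. a=a1, b=a2, c=a4: lhs=a1 != rhs=0
Total violating triples: 210


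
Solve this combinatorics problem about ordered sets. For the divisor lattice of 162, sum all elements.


sigma(n) = sum of divisors.
Divisors of 162: [1, 2, 3, 6, 9, 18, 27, 54, 81, 162]
Sum = 363


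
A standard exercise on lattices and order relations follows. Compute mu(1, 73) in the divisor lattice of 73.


In a divisor lattice, mu(a,b) = mu(b/a) where mu is the classical Mobius function.
b/a = 73/1 = 73
Prime factorization of 73: primes [73]
73 is squarefree with 1 prime factor(s), so mu(73) = (-1)^1 = -1


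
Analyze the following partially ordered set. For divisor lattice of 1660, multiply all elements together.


Divisors of 1660: [1, 2, 4, 5, 10, 20, 83, 166, 332, 415, 830, 1660]
Product = n^(d(n)/2) = 1660^(12/2)
Product = 20924183895616000000


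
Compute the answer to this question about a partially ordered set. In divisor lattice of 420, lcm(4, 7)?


Join=lcm.
gcd(4,7)=1
lcm=28


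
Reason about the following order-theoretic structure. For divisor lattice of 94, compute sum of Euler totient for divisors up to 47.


Divisors of 94 up to 47: [1, 2, 47]
phi values: [1, 1, 46]
Sum = 48


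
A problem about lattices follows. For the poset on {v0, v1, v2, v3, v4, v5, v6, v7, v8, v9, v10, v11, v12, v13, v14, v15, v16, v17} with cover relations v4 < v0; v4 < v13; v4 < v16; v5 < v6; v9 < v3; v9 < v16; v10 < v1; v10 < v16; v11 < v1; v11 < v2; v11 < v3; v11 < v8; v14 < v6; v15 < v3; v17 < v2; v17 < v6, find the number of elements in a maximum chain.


A chain is a totally ordered subset; we count the number of elements in a maximum chain.
Compute, for each element x, the size of the longest chain ending at x:
  v4: 1
  v5: 1
  v7: 1
  v9: 1
  v10: 1
  v11: 1
  ...
A maximum chain: v4 < v0
Number of elements in the longest chain: 2


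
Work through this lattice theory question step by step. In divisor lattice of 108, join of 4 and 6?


In a divisor lattice, join = lcm (least common multiple).
gcd(4,6) = 2
lcm(4,6) = 4*6/gcd = 24/2 = 12


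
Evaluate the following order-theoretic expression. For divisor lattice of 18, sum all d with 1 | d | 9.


Interval [1,9] in divisors of 18: [1, 3, 9]
Sum = 13


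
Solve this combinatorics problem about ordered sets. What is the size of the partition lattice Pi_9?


B(n) = number of set partitions of an n-element set.
B(n) satisfies the recurrence: B(n+1) = sum_k C(n,k)*B(k).
B(9) = 21147


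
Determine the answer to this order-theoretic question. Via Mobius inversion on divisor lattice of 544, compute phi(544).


phi(n) = n * prod_{p|n} (1 - 1/p).
Prime divisors of 544: [2, 17]
phi(544) = 544 * (1 - 1/2) * (1 - 1/17)
phi(544) = 256


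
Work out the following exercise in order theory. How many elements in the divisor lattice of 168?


Divisors of 168: [1, 2, 3, 4, 6, 7, 8, 12, 14, 21, 24, 28, 42, 56, 84, 168]
Count: 16


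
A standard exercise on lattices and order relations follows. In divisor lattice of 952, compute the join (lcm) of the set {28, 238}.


In a divisor lattice, join = lcm (least common multiple).
Compute lcm iteratively: start with first element, then lcm(current, next).
Elements: [28, 238]
lcm(28,238) = 476
Final lcm = 476


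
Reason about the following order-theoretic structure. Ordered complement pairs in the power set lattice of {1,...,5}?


Complement pair (a,b): a meet b = bottom, a join b = top.
Here: A intersect B = {} and A union B = {1,...,5}.
Pairs found: ({},{1,2,3,4,5}), ({1},{2,3,4,5}), ({2},{1,3,4,5}), ({3},{1,2,4,5}), ... (28 more)
Total ordered pairs: 32


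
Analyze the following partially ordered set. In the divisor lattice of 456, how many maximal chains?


A maximal chain goes from the minimum element to a maximal element via cover relations.
Counting all min-to-max paths in the cover graph.
Total maximal chains: 20


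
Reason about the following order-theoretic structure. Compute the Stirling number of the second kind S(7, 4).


S(n,k) = k*S(n-1,k) + S(n-1,k-1).
S(6,4) = 65, S(6,3) = 90
S(7,4) = 4*65 + 90 = 260 + 90
S(7,4) = 350


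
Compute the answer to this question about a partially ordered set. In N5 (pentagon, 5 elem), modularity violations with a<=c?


Modular law: if a <= c then a v (b ^ c) = (a v b) ^ c.
Check all triples (a,b,c) with a <= c among 5 elements.
  e.g. a=a, b=c, c=b: lhs=a != rhs=b
Total violating triples: 1


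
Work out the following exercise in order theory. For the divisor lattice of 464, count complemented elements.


An element a is complemented if some b has a meet b = bottom, a join b = top.
a is complemented iff gcd(a, n/a)=1, i.e. a is a unitary divisor of 464.
Complemented elements: 1, 16, 29, 464
Count: 4


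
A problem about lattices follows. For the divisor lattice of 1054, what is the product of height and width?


Height = length of longest chain minus 1; width = size of largest antichain.
A maximum chain: 1 | 31 | 527 | 1054  (height 3).
A maximum antichain: {2, 17, 31}  (width 3).
Product = 3 * 3 = 9


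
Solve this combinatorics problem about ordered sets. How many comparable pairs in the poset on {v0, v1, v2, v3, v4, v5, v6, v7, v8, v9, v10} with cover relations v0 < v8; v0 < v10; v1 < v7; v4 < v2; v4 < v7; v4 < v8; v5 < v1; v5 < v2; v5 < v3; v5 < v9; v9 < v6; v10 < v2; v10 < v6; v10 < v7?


A comparable pair {a,b} has a < b or b < a in the order.
Count unordered pairs where one element is strictly below the other.
Examples: {v0,v2}, {v0,v6}, {v0,v7}, {v0,v8}, ...
Total comparable pairs: 19


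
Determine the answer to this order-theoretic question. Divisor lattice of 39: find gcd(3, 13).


In a divisor lattice, meet = gcd (greatest common divisor).
By Euclidean algorithm or factoring: gcd(3,13) = 1
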